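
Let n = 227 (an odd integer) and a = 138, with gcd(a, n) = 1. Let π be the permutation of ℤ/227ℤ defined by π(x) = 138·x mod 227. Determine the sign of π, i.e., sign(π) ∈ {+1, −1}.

Orbit of 22 under x↦138x: [22, 85, 153, 3, 187, 155, 52]… (length divides ord_227(138)).
2 cycles of lengths [226, 1].
2 cycles on 227: each ℓ→(−1)^(ℓ−1), product (−1)^225 = -1.
Zolotarev: (138|227) = -1, matching the cycle-count sign.

-1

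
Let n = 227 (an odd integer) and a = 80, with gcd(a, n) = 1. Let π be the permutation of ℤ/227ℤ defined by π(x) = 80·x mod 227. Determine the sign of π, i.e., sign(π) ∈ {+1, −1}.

Trace 185: π^k(185) = [185, 45, 195, 164, 181, 179, 19] for k=0..6.
The orbit structure of x ↦ 80x mod 227: 2 orbits of sizes [226, 1].
227 − 2 = 225 transpositions; sign(π) = (−1)^225 = -1.
Check: (80/227) = -1 by Zolotarev.

-1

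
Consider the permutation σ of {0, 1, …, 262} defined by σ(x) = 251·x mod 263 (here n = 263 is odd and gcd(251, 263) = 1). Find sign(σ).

Trace 249: π^k(249) = [249, 168, 88, 259, 48, 213, 74] for k=0..6.
Decompose π into cycles: lengths [262, 1] (2 cycles, including the fixed point 0).
n − c = 263 − 2 = 261; sign = (−1)^261 = -1.

-1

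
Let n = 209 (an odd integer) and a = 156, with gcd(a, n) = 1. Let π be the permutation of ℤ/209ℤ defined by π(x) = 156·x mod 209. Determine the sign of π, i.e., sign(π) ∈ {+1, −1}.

-1

Start at x=62: 62 → 58 → 61 → 111 → 178 → 180 → 74 → … (one orbit).
Decompose π into cycles: lengths [90, 90, 10, 9, 9, 1] (6 cycles, including the fixed point 0).
sign(π) = (−1)^{n − #cycles} = (−1)^{209−6} = (−1)^203 = -1.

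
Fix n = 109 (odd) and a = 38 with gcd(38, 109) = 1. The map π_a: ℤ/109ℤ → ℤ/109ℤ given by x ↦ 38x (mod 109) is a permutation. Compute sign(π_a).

+1

Start at x=1: 1 → 38 → 27 → 45 → 75 → 16 → 63 → … (one orbit).
Decompose π into cycles: lengths [9, 9, 9, 9, 9, 9, 9, 9, 9, 9, 9, 9, 1] (13 cycles, including the fixed point 0).
n − c = 109 − 13 = 96; sign = (−1)^96 = +1.
The Jacobi symbol (38|109) = +1 (Zolotarev) agrees.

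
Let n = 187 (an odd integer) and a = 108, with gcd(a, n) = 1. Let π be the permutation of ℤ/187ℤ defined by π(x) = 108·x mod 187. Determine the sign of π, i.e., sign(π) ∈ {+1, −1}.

Start at x=152: 152 → 147 → 168 → 5 → 166 → 163 → 26 → … (one orbit).
The orbit structure of x ↦ 108x mod 187: 6 orbits of sizes [80, 80, 16, 5, 5, 1].
With 6 cycles on 187 points, sign = (−1)^{187−6} = -1.

-1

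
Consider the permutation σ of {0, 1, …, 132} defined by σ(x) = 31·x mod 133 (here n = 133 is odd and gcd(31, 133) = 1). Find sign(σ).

+1

Trace 31: π^k(31) = [31, 30, 132, 102, 103, 1] for k=0..5.
π_31 has 23 disjoint cycles with lengths [6, 6, 6, 6, 6, 6, 6, 6, 6, 6, 6, 6, 6, 6, 6, 6, 6, 6, 6, 6, 6, 6, 1] on {0,…,132}.
sign(π) = (−1)^{n − #cycles} = (−1)^{133−23} = (−1)^110 = +1.
Via Zolotarev, sign(π_{31}) = (31|133) = +1.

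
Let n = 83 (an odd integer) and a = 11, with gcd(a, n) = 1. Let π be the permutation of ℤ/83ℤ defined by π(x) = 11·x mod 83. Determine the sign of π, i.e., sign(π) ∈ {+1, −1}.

+1

Start at x=9: 9 → 16 → 10 → 27 → 48 → 30 → 81 → … (one orbit).
Cycle lengths of π_11 on ℤ/83ℤ: [41, 41, 1]; 3 cycles in total.
3 cycles on 83: each ℓ→(−1)^(ℓ−1), product (−1)^80 = +1.
Zolotarev: (11|83) = +1, matching the cycle-count sign.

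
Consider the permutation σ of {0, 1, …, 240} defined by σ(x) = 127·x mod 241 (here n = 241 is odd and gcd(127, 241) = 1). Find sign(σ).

-1

Orbit of 118 under x↦127x: [118, 44, 45, 172, 154, 37, 120]… (length divides ord_241(127)).
Decompose π into cycles: lengths [240, 1] (2 cycles, including the fixed point 0).
sign(π) = (−1)^{n − #cycles} = (−1)^{241−2} = (−1)^239 = -1.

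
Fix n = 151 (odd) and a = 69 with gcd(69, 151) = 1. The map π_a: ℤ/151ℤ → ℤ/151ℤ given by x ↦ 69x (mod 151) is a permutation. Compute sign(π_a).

+1

Orbit of 32 under x↦69x: [32, 94, 144, 121, 44, 16, 47]… (length divides ord_151(69)).
π_69 has 3 disjoint cycles with lengths [75, 75, 1] on {0,…,150}.
151 − 3 = 148 transpositions; sign(π) = (−1)^148 = +1.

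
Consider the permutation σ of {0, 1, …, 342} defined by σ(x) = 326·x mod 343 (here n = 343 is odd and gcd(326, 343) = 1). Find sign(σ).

Trace 93: π^k(93) = [93, 134, 123, 310, 218, 67, 233] for k=0..6.
π_326 has 7 disjoint cycles with lengths [147, 147, 21, 21, 3, 3, 1] on {0,…,342}.
sign(π) = (−1)^{n − #cycles} = (−1)^{343−7} = (−1)^336 = +1.

+1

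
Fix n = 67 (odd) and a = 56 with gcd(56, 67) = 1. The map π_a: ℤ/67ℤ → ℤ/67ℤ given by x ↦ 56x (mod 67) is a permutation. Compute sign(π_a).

Trace 47: π^k(47) = [47, 19, 59, 21, 37, 62, 55] for k=0..6.
Decompose π into cycles: lengths [33, 33, 1] (3 cycles, including the fixed point 0).
n − c = 67 − 3 = 64; sign = (−1)^64 = +1.
Check: (56/67) = +1 by Zolotarev.

+1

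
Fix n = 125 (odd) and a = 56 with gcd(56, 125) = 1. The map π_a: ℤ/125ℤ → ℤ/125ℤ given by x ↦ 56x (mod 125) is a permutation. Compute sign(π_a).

Orbit of 6 under x↦56x: [6, 86, 66, 71, 101, 31, 111]… (length divides ord_125(56)).
π_56 has 13 disjoint cycles with lengths [25, 25, 25, 25, 5, 5, 5, 5, 1, 1, 1, 1, 1] on {0,…,124}.
125 − 13 = 112 transpositions; sign(π) = (−1)^112 = +1.
The Jacobi symbol (56|125) = +1 (Zolotarev) agrees.

+1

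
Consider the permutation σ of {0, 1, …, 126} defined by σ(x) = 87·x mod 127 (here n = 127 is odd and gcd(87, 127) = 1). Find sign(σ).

+1

Start at x=100: 100 → 64 → 107 → 38 → 4 → 94 → 50 → … (one orbit).
7 cycles of lengths [21, 21, 21, 21, 21, 21, 1].
Σ(ℓ_i−1) = 127−7 = 120; sign = (−1)^120 = +1.
The Jacobi symbol (87|127) = +1 (Zolotarev) agrees.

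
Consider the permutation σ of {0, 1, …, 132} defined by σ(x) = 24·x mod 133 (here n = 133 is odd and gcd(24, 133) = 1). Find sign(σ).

Orbit of 125 under x↦24x: [125, 74, 47, 64, 73, 23, 20]… (length divides ord_133(24)).
π_24 has 10 disjoint cycles with lengths [18, 18, 18, 18, 18, 18, 9, 9, 6, 1] on {0,…,132}.
133 − 10 = 123 transpositions; sign(π) = (−1)^123 = -1.
Via Zolotarev, sign(π_{24}) = (24|133) = -1.

-1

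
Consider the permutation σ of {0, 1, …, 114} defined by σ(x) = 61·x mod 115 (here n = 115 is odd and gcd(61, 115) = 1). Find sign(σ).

Trace 11: π^k(11) = [11, 96, 106, 26, 91, 31, 51] for k=0..6.
Cycle lengths of π_61 on ℤ/115ℤ: [22, 22, 22, 22, 22, 1, 1, 1, 1, 1]; 10 cycles in total.
With 10 cycles on 115 points, sign = (−1)^{115−10} = -1.
Via Zolotarev, sign(π_{61}) = (61|115) = -1.

-1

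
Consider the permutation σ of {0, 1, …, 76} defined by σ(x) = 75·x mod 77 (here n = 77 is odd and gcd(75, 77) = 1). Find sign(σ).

-1

Trace 1: π^k(1) = [1, 75, 4, 69, 16, 45, 64] for k=0..6.
Cycle type of π: 30×2 + 6 + 5×2 + 1; total 6 cycles.
With 6 cycles on 77 points, sign = (−1)^{77−6} = -1.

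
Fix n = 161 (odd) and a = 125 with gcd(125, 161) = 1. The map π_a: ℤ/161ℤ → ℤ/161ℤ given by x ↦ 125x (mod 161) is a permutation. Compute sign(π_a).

Trace 153: π^k(153) = [153, 127, 97, 50, 132, 78, 90] for k=0..6.
Cycle type of π: 22×7 + 2×3 + 1; total 11 cycles.
Σ(ℓ_i−1) = 161−11 = 150; sign = (−1)^150 = +1.

+1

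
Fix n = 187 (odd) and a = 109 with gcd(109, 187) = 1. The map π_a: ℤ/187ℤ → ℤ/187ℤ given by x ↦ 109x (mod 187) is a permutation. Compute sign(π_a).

Trace 54: π^k(54) = [54, 89, 164, 111, 131, 67, 10] for k=0..6.
π_109 has 17 disjoint cycles with lengths [16, 16, 16, 16, 16, 16, 16, 16, 16, 16, 16, 2, 2, 2, 2, 2, 1] on {0,…,186}.
17 cycles on 187: each ℓ→(−1)^(ℓ−1), product (−1)^170 = +1.

+1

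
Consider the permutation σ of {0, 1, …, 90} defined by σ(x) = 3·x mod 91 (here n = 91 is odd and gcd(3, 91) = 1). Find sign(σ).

Trace 81: π^k(81) = [81, 61, 1, 3, 9, 27] for k=0..5.
18 cycles of lengths [6, 6, 6, 6, 6, 6, 6, 6, 6, 6, 6, 6, 6, 3, 3, 3, 3, 1].
Σ(ℓ_i−1) = 91−18 = 73; sign = (−1)^73 = -1.

-1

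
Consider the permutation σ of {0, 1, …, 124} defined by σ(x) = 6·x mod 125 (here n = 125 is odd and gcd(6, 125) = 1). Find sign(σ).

+1

Start at x=106: 106 → 11 → 66 → 21 → 1 → 6 → 36 → … (one orbit).
Cycle type of π: 25×4 + 5×4 + 1×5; total 13 cycles.
n − c = 125 − 13 = 112; sign = (−1)^112 = +1.
Check: (6/125) = +1 by Zolotarev.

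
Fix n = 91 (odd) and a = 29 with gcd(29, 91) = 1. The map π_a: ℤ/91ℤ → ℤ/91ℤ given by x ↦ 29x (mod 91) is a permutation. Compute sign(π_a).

+1

Start at x=29: 29 → 22 → 1 → 29 (one orbit).
π_29 has 35 disjoint cycles with lengths [3, 3, 3, 3, 3, 3, 3, 3, 3, 3, 3, 3, 3, 3, 3, 3, 3, 3, 3, 3, 3, 3, 3, 3, 3, 3, 3, 3, 1, 1, 1, 1, 1, 1, 1] on {0,…,90}.
With 35 cycles on 91 points, sign = (−1)^{91−35} = +1.
Via Zolotarev, sign(π_{29}) = (29|91) = +1.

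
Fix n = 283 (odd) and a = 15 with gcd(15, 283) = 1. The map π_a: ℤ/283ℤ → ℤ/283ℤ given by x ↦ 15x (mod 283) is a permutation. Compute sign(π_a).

Orbit of 106 under x↦15x: [106, 175, 78, 38, 4, 60, 51]… (length divides ord_283(15)).
Decompose π into cycles: lengths [47, 47, 47, 47, 47, 47, 1] (7 cycles, including the fixed point 0).
sign(π) = (−1)^{n − #cycles} = (−1)^{283−7} = (−1)^276 = +1.

+1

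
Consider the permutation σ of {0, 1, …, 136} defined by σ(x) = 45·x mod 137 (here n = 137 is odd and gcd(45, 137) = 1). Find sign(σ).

-1

Orbit of 75 under x↦45x: [75, 87, 79, 130, 96, 73, 134]… (length divides ord_137(45)).
The orbit structure of x ↦ 45x mod 137: 2 orbits of sizes [136, 1].
2 cycles on 137: each ℓ→(−1)^(ℓ−1), product (−1)^135 = -1.
Via Zolotarev, sign(π_{45}) = (45|137) = -1.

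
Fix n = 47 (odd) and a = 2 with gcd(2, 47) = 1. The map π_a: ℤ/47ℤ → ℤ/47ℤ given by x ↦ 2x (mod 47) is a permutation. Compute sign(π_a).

Start at x=1: 1 → 2 → 4 → 8 → 16 → 32 → 17 → … (one orbit).
3 cycles of lengths [23, 23, 1].
sign(π) = (−1)^{n − #cycles} = (−1)^{47−3} = (−1)^44 = +1.
(2|47)_J = +1 (Zolotarev's lemma cross-check).

+1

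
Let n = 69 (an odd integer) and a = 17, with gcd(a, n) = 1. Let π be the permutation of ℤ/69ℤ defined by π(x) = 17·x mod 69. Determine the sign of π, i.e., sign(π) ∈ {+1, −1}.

+1

Trace 68: π^k(68) = [68, 52, 56, 55, 38, 25, 11] for k=0..6.
5 cycles of lengths [22, 22, 22, 2, 1].
sign(π) = (−1)^{n − #cycles} = (−1)^{69−5} = (−1)^64 = +1.
Zolotarev: (17|69) = +1, matching the cycle-count sign.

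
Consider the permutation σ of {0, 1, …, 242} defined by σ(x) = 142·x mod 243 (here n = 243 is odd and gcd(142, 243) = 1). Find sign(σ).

+1

Trace 31: π^k(31) = [31, 28, 88, 103, 46, 214, 13] for k=0..6.
Cycle type of π: 81×2 + 27×2 + 9×2 + 3×2 + 1×3; total 11 cycles.
n − c = 243 − 11 = 232; sign = (−1)^232 = +1.
Via Zolotarev, sign(π_{142}) = (142|243) = +1.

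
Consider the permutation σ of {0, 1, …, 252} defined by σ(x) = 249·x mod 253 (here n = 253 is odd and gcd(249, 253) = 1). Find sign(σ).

+1

Orbit of 109 under x↦249x: [109, 70, 226, 108, 74, 210, 172]… (length divides ord_253(249)).
Cycle type of π: 110×2 + 22 + 10 + 1; total 5 cycles.
253 − 5 = 248 transpositions; sign(π) = (−1)^248 = +1.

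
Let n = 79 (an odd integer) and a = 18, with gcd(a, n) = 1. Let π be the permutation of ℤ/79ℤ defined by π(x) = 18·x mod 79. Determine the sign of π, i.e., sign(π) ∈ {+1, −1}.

Orbit of 22 under x↦18x: [22, 1, 18, 8, 65, 64, 46]… (length divides ord_79(18)).
Cycle lengths of π_18 on ℤ/79ℤ: [13, 13, 13, 13, 13, 13, 1]; 7 cycles in total.
With 7 cycles on 79 points, sign = (−1)^{79−7} = +1.
Zolotarev: (18|79) = +1, matching the cycle-count sign.

+1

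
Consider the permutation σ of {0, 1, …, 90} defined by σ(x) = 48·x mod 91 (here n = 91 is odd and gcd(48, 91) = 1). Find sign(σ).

Trace 48: π^k(48) = [48, 29, 27, 22, 55, 1] for k=0..5.
20 cycles of lengths [6, 6, 6, 6, 6, 6, 6, 6, 6, 6, 6, 6, 3, 3, 3, 3, 2, 2, 2, 1].
20 cycles on 91: each ℓ→(−1)^(ℓ−1), product (−1)^71 = -1.
(48|91)_J = -1 (Zolotarev's lemma cross-check).

-1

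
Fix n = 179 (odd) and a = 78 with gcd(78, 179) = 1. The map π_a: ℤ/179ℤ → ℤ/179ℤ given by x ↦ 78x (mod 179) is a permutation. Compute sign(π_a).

Trace 149: π^k(149) = [149, 166, 60, 26, 59, 127, 61] for k=0..6.
π_78 has 2 disjoint cycles with lengths [178, 1] on {0,…,178}.
179 − 2 = 177 transpositions; sign(π) = (−1)^177 = -1.
Check: (78/179) = -1 by Zolotarev.

-1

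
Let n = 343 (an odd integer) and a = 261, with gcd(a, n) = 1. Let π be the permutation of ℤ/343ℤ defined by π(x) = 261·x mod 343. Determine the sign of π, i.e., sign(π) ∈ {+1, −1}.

Orbit of 18 under x↦261x: [18, 239, 296, 81, 218, 303, 193]… (length divides ord_343(261)).
7 cycles of lengths [147, 147, 21, 21, 3, 3, 1].
n − c = 343 − 7 = 336; sign = (−1)^336 = +1.
Via Zolotarev, sign(π_{261}) = (261|343) = +1.

+1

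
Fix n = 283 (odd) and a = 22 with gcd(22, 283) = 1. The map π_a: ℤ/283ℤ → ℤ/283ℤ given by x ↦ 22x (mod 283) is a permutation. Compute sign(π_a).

-1

Start at x=265: 265 → 170 → 61 → 210 → 92 → 43 → 97 → … (one orbit).
Cycle type of π: 282 + 1; total 2 cycles.
n − c = 283 − 2 = 281; sign = (−1)^281 = -1.
Check: (22/283) = -1 by Zolotarev.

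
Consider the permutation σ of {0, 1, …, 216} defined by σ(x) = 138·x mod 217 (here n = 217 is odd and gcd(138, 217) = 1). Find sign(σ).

-1

Trace 164: π^k(164) = [164, 64, 152, 144, 125, 107, 10] for k=0..6.
Cycle type of π: 30×6 + 15×2 + 6 + 1; total 10 cycles.
217 − 10 = 207 transpositions; sign(π) = (−1)^207 = -1.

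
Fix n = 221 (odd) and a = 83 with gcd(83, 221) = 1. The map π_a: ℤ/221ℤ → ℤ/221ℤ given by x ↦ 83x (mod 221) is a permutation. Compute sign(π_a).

Start at x=70: 70 → 64 → 8 → 1 → 83 → 38 → 60 → … (one orbit).
Cycle type of π: 8×26 + 4×3 + 1; total 30 cycles.
30 cycles on 221: each ℓ→(−1)^(ℓ−1), product (−1)^191 = -1.
Check: (83/221) = -1 by Zolotarev.

-1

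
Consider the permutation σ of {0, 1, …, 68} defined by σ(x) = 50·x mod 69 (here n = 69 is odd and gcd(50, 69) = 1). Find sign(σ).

-1

Trace 26: π^k(26) = [26, 58, 2, 31, 32, 13, 29] for k=0..6.
Cycle lengths of π_50 on ℤ/69ℤ: [22, 22, 11, 11, 2, 1]; 6 cycles in total.
6 cycles on 69: each ℓ→(−1)^(ℓ−1), product (−1)^63 = -1.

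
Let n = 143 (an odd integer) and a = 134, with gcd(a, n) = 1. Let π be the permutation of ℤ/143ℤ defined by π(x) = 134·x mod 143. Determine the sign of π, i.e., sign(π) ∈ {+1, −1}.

Orbit of 90 under x↦134x: [90, 48, 140, 27, 43, 42, 51]… (length divides ord_143(134)).
The orbit structure of x ↦ 134x mod 143: 8 orbits of sizes [30, 30, 30, 30, 10, 6, 6, 1].
sign(π) = (−1)^{n − #cycles} = (−1)^{143−8} = (−1)^135 = -1.
Zolotarev: (134|143) = -1, matching the cycle-count sign.

-1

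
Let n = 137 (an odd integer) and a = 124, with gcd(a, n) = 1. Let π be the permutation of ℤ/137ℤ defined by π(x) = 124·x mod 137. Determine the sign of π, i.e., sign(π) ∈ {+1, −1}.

-1

Trace 17: π^k(17) = [17, 53, 133, 52, 9, 20, 14] for k=0..6.
2 cycles of lengths [136, 1].
sign(π) = (−1)^{n − #cycles} = (−1)^{137−2} = (−1)^135 = -1.
Zolotarev: (124|137) = -1, matching the cycle-count sign.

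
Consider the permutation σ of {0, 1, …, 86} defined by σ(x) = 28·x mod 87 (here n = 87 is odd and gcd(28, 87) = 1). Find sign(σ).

+1

Start at x=1: 1 → 28 → 1 (one orbit).
π_28 has 45 disjoint cycles with lengths [2, 2, 2, 2, 2, 2, 2, 2, 2, 2, 2, 2, 2, 2, 2, 2, 2, 2, 2, 2, 2, 2, 2, 2, 2, 2, 2, 2, 2, 2, 2, 2, 2, 2, 2, 2, 2, 2, 2, 2, 2, 2, 1, 1, 1] on {0,…,86}.
n − c = 87 − 45 = 42; sign = (−1)^42 = +1.
Via Zolotarev, sign(π_{28}) = (28|87) = +1.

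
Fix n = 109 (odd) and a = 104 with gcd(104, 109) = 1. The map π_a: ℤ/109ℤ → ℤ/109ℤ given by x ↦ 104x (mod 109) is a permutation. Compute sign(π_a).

+1

Orbit of 27 under x↦104x: [27, 83, 21, 4, 89, 100, 45]… (length divides ord_109(104)).
π_104 has 3 disjoint cycles with lengths [54, 54, 1] on {0,…,108}.
109 − 3 = 106 transpositions; sign(π) = (−1)^106 = +1.
(104|109)_J = +1 (Zolotarev's lemma cross-check).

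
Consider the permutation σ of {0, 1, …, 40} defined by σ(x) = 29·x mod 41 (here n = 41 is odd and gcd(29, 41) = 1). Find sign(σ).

-1

Trace 24: π^k(24) = [24, 40, 12, 20, 6, 10, 3] for k=0..6.
Cycle lengths of π_29 on ℤ/41ℤ: [40, 1]; 2 cycles in total.
With 2 cycles on 41 points, sign = (−1)^{41−2} = -1.
Check: (29/41) = -1 by Zolotarev.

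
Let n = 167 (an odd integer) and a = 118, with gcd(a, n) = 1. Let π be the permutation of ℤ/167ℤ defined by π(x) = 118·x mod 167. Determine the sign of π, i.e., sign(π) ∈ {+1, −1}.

Start at x=22: 22 → 91 → 50 → 55 → 144 → 125 → 54 → … (one orbit).
Cycle lengths of π_118 on ℤ/167ℤ: [166, 1]; 2 cycles in total.
n − c = 167 − 2 = 165; sign = (−1)^165 = -1.
(118|167)_J = -1 (Zolotarev's lemma cross-check).

-1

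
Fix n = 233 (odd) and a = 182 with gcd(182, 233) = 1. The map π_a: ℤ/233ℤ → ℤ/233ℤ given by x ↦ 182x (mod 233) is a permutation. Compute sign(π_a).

+1

Trace 64: π^k(64) = [64, 231, 102, 157, 148, 141, 32] for k=0..6.
Cycle type of π: 58×4 + 1; total 5 cycles.
sign(π) = (−1)^{n − #cycles} = (−1)^{233−5} = (−1)^228 = +1.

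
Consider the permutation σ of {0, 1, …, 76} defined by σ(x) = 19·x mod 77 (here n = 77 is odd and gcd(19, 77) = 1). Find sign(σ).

Start at x=61: 61 → 4 → 76 → 58 → 24 → 71 → 40 → … (one orbit).
Cycle lengths of π_19 on ℤ/77ℤ: [30, 30, 10, 6, 1]; 5 cycles in total.
n − c = 77 − 5 = 72; sign = (−1)^72 = +1.

+1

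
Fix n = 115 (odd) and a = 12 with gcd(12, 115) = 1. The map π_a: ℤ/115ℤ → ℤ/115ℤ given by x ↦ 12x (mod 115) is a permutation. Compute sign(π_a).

Orbit of 47 under x↦12x: [47, 104, 98, 26, 82, 64, 78]… (length divides ord_115(12)).
Cycle type of π: 44×2 + 11×2 + 4 + 1; total 6 cycles.
115 − 6 = 109 transpositions; sign(π) = (−1)^109 = -1.
Zolotarev: (12|115) = -1, matching the cycle-count sign.

-1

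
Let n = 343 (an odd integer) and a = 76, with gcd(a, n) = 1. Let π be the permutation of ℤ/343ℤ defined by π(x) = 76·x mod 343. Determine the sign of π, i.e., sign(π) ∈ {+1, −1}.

-1

Start at x=20: 20 → 148 → 272 → 92 → 132 → 85 → 286 → … (one orbit).
The orbit structure of x ↦ 76x mod 343: 10 orbits of sizes [98, 98, 98, 14, 14, 14, 2, 2, 2, 1].
n − c = 343 − 10 = 333; sign = (−1)^333 = -1.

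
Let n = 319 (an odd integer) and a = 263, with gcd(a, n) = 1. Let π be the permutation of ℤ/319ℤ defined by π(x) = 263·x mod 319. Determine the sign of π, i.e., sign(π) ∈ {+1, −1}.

+1

Start at x=307: 307 → 34 → 10 → 78 → 98 → 254 → 131 → … (one orbit).
The orbit structure of x ↦ 263x mod 319: 17 orbits of sizes [28, 28, 28, 28, 28, 28, 28, 28, 28, 28, 28, 2, 2, 2, 2, 2, 1].
n − c = 319 − 17 = 302; sign = (−1)^302 = +1.
(263|319)_J = +1 (Zolotarev's lemma cross-check).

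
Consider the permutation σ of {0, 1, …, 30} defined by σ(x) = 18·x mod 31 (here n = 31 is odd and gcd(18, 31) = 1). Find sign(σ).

Start at x=28: 28 → 8 → 20 → 19 → 1 → 18 → 14 → … (one orbit).
Cycle type of π: 15×2 + 1; total 3 cycles.
31 − 3 = 28 transpositions; sign(π) = (−1)^28 = +1.

+1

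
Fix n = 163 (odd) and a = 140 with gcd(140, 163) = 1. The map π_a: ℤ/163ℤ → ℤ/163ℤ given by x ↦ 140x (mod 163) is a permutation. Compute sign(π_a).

+1

Trace 1: π^k(1) = [1, 140, 40, 58, 133, 38, 104] for k=0..6.
Cycle type of π: 9×18 + 1; total 19 cycles.
n − c = 163 − 19 = 144; sign = (−1)^144 = +1.
The Jacobi symbol (140|163) = +1 (Zolotarev) agrees.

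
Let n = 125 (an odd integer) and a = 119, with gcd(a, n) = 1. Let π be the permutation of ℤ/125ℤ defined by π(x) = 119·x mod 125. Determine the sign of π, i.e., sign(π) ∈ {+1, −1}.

Trace 46: π^k(46) = [46, 99, 31, 64, 116, 54, 51] for k=0..6.
7 cycles of lengths [50, 50, 10, 10, 2, 2, 1].
n − c = 125 − 7 = 118; sign = (−1)^118 = +1.

+1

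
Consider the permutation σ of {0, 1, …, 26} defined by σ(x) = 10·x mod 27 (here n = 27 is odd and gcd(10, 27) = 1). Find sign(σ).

+1

Start at x=1: 1 → 10 → 19 → 1 (one orbit).
Cycle lengths of π_10 on ℤ/27ℤ: [3, 3, 3, 3, 3, 3, 1, 1, 1, 1, 1, 1, 1, 1, 1]; 15 cycles in total.
n − c = 27 − 15 = 12; sign = (−1)^12 = +1.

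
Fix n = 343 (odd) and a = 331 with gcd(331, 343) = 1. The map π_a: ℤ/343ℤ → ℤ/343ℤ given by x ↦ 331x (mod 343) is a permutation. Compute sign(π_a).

Trace 32: π^k(32) = [32, 302, 149, 270, 190, 121, 263] for k=0..6.
The orbit structure of x ↦ 331x mod 343: 7 orbits of sizes [147, 147, 21, 21, 3, 3, 1].
With 7 cycles on 343 points, sign = (−1)^{343−7} = +1.
(331|343)_J = +1 (Zolotarev's lemma cross-check).

+1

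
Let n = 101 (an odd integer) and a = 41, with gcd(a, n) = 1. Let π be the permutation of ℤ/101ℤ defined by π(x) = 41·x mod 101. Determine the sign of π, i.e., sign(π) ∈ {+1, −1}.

Start at x=6: 6 → 44 → 87 → 32 → 100 → 60 → 36 → … (one orbit).
Cycle type of π: 20×5 + 1; total 6 cycles.
101 − 6 = 95 transpositions; sign(π) = (−1)^95 = -1.
Via Zolotarev, sign(π_{41}) = (41|101) = -1.

-1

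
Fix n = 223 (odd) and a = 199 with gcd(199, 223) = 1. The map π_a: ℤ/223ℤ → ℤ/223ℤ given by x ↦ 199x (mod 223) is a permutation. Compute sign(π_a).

Trace 69: π^k(69) = [69, 128, 50, 138, 33, 100, 53] for k=0..6.
π_199 has 3 disjoint cycles with lengths [111, 111, 1] on {0,…,222}.
223 − 3 = 220 transpositions; sign(π) = (−1)^220 = +1.
Check: (199/223) = +1 by Zolotarev.

+1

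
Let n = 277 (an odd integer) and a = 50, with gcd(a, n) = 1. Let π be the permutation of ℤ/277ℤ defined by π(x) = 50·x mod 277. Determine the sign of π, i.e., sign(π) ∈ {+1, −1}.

Orbit of 188 under x↦50x: [188, 259, 208, 151, 71, 226, 220]… (length divides ord_277(50)).
Decompose π into cycles: lengths [276, 1] (2 cycles, including the fixed point 0).
sign(π) = (−1)^{n − #cycles} = (−1)^{277−2} = (−1)^275 = -1.

-1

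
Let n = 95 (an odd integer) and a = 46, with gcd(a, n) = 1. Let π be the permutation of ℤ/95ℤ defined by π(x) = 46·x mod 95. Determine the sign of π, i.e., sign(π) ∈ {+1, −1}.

Start at x=46: 46 → 26 → 56 → 11 → 31 → 1 → 46 (one orbit).
The orbit structure of x ↦ 46x mod 95: 20 orbits of sizes [6, 6, 6, 6, 6, 6, 6, 6, 6, 6, 6, 6, 6, 6, 6, 1, 1, 1, 1, 1].
20 cycles on 95: each ℓ→(−1)^(ℓ−1), product (−1)^75 = -1.

-1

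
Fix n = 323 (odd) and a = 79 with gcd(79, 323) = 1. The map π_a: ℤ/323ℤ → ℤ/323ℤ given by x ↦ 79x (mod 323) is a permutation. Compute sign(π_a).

+1

Start at x=48: 48 → 239 → 147 → 308 → 107 → 55 → 146 → … (one orbit).
π_79 has 5 disjoint cycles with lengths [144, 144, 18, 16, 1] on {0,…,322}.
5 cycles on 323: each ℓ→(−1)^(ℓ−1), product (−1)^318 = +1.
Check: (79/323) = +1 by Zolotarev.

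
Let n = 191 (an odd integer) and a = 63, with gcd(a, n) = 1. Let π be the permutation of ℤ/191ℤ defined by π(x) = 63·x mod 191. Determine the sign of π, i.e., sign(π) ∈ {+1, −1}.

Orbit of 52 under x↦63x: [52, 29, 108, 119, 48, 159, 85]… (length divides ord_191(63)).
Cycle lengths of π_63 on ℤ/191ℤ: [190, 1]; 2 cycles in total.
2 cycles on 191: each ℓ→(−1)^(ℓ−1), product (−1)^189 = -1.
(63|191)_J = -1 (Zolotarev's lemma cross-check).

-1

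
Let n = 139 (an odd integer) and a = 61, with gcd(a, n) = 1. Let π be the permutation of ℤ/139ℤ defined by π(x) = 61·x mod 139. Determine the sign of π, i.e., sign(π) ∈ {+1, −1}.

-1

Trace 23: π^k(23) = [23, 13, 98, 1, 61, 107, 133] for k=0..6.
2 cycles of lengths [138, 1].
n − c = 139 − 2 = 137; sign = (−1)^137 = -1.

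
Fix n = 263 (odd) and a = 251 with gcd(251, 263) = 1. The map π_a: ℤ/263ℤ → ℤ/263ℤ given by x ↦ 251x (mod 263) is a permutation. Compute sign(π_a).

-1

Orbit of 33 under x↦251x: [33, 130, 18, 47, 225, 193, 51]… (length divides ord_263(251)).
Decompose π into cycles: lengths [262, 1] (2 cycles, including the fixed point 0).
With 2 cycles on 263 points, sign = (−1)^{263−2} = -1.
Check: (251/263) = -1 by Zolotarev.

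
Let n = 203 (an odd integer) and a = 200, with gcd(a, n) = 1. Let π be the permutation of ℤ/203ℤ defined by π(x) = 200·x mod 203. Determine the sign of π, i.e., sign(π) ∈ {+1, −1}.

-1

Orbit of 22 under x↦200x: [22, 137, 198, 15, 158, 135, 1]… (length divides ord_203(200)).
The orbit structure of x ↦ 200x mod 203: 6 orbits of sizes [84, 84, 28, 3, 3, 1].
With 6 cycles on 203 points, sign = (−1)^{203−6} = -1.
Via Zolotarev, sign(π_{200}) = (200|203) = -1.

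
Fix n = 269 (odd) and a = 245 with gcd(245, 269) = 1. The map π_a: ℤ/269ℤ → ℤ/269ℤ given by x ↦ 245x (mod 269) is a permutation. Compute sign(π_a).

Start at x=185: 185 → 133 → 36 → 212 → 23 → 255 → 67 → … (one orbit).
π_245 has 3 disjoint cycles with lengths [134, 134, 1] on {0,…,268}.
269 − 3 = 266 transpositions; sign(π) = (−1)^266 = +1.
The Jacobi symbol (245|269) = +1 (Zolotarev) agrees.

+1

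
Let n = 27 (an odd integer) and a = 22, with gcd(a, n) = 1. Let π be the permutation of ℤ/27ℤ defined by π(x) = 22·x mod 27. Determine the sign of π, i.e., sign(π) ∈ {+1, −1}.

Start at x=19: 19 → 13 → 16 → 1 → 22 → 25 → 10 → … (one orbit).
7 cycles of lengths [9, 9, 3, 3, 1, 1, 1].
n − c = 27 − 7 = 20; sign = (−1)^20 = +1.
(22|27)_J = +1 (Zolotarev's lemma cross-check).

+1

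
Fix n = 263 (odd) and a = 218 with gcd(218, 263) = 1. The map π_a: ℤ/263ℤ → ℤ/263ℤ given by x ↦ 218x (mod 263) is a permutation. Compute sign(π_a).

+1

Start at x=83: 83 → 210 → 18 → 242 → 156 → 81 → 37 → … (one orbit).
The orbit structure of x ↦ 218x mod 263: 3 orbits of sizes [131, 131, 1].
n − c = 263 − 3 = 260; sign = (−1)^260 = +1.
(218|263)_J = +1 (Zolotarev's lemma cross-check).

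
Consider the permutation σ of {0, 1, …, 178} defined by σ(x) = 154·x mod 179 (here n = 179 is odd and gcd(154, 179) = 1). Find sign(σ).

-1

Trace 1: π^k(1) = [1, 154, 88, 127, 47, 78, 19] for k=0..6.
The orbit structure of x ↦ 154x mod 179: 2 orbits of sizes [178, 1].
179 − 2 = 177 transpositions; sign(π) = (−1)^177 = -1.
Via Zolotarev, sign(π_{154}) = (154|179) = -1.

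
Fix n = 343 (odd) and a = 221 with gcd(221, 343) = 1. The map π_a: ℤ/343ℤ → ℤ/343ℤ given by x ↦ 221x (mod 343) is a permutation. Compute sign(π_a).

Start at x=148: 148 → 123 → 86 → 141 → 291 → 170 → 183 → … (one orbit).
7 cycles of lengths [147, 147, 21, 21, 3, 3, 1].
Σ(ℓ_i−1) = 343−7 = 336; sign = (−1)^336 = +1.

+1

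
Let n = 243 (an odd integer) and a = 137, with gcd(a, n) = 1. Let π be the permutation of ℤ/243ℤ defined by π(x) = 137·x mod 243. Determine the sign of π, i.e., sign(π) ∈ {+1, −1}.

-1

Start at x=235: 235 → 119 → 22 → 98 → 61 → 95 → 136 → … (one orbit).
π_137 has 6 disjoint cycles with lengths [162, 54, 18, 6, 2, 1] on {0,…,242}.
sign(π) = (−1)^{n − #cycles} = (−1)^{243−6} = (−1)^237 = -1.
The Jacobi symbol (137|243) = -1 (Zolotarev) agrees.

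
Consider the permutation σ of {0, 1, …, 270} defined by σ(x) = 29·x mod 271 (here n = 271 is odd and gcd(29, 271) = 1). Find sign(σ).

-1

Trace 28: π^k(28) = [28, 270, 242, 243, 1, 29] for k=0..5.
Cycle lengths of π_29 on ℤ/271ℤ: [6, 6, 6, 6, 6, 6, 6, 6, 6, 6, 6, 6, 6, 6, 6, 6, 6, 6, 6, 6, 6, 6, 6, 6, 6, 6, 6, 6, 6, 6, 6, 6, 6, 6, 6, 6, 6, 6, 6, 6, 6, 6, 6, 6, 6, 1]; 46 cycles in total.
sign(π) = (−1)^{n − #cycles} = (−1)^{271−46} = (−1)^225 = -1.
The Jacobi symbol (29|271) = -1 (Zolotarev) agrees.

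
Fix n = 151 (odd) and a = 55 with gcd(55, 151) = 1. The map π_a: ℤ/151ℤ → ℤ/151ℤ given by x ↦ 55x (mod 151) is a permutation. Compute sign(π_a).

Trace 116: π^k(116) = [116, 38, 127, 39, 31, 44, 4] for k=0..6.
3 cycles of lengths [75, 75, 1].
n − c = 151 − 3 = 148; sign = (−1)^148 = +1.
Via Zolotarev, sign(π_{55}) = (55|151) = +1.

+1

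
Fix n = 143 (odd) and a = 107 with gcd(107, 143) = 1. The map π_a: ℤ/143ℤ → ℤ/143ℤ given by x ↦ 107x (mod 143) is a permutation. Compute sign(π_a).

-1

Start at x=133: 133 → 74 → 53 → 94 → 48 → 131 → 3 → … (one orbit).
Cycle type of π: 30×4 + 10 + 3×4 + 1; total 10 cycles.
sign(π) = (−1)^{n − #cycles} = (−1)^{143−10} = (−1)^133 = -1.
Via Zolotarev, sign(π_{107}) = (107|143) = -1.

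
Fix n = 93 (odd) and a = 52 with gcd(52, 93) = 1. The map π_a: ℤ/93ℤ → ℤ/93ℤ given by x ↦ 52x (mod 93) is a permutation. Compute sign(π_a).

Trace 61: π^k(61) = [61, 10, 55, 70, 13, 25, 91] for k=0..6.
Cycle lengths of π_52 on ℤ/93ℤ: [30, 30, 30, 1, 1, 1]; 6 cycles in total.
6 cycles on 93: each ℓ→(−1)^(ℓ−1), product (−1)^87 = -1.
Via Zolotarev, sign(π_{52}) = (52|93) = -1.

-1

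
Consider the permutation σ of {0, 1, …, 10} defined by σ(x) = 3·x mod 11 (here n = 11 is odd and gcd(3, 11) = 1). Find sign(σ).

+1

Start at x=1: 1 → 3 → 9 → 5 → 4 → 1 (one orbit).
π_3 has 3 disjoint cycles with lengths [5, 5, 1] on {0,…,10}.
11 − 3 = 8 transpositions; sign(π) = (−1)^8 = +1.
(3|11)_J = +1 (Zolotarev's lemma cross-check).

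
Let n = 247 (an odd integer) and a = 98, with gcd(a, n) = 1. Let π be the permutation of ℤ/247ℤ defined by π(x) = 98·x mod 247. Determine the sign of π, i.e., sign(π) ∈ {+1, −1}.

+1

Start at x=1: 1 → 98 → 218 → 122 → 100 → 167 → 64 → … (one orbit).
Cycle type of π: 36×6 + 18 + 12 + 1; total 9 cycles.
Σ(ℓ_i−1) = 247−9 = 238; sign = (−1)^238 = +1.
The Jacobi symbol (98|247) = +1 (Zolotarev) agrees.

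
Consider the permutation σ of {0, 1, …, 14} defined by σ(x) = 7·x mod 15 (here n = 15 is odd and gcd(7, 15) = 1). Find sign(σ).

Trace 7: π^k(7) = [7, 4, 13, 1] for k=0..3.
6 cycles of lengths [4, 4, 4, 1, 1, 1].
15 − 6 = 9 transpositions; sign(π) = (−1)^9 = -1.

-1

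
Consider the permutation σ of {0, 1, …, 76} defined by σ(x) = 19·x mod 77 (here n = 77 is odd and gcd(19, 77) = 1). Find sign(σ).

Trace 36: π^k(36) = [36, 68, 60, 62, 23, 52, 64] for k=0..6.
Decompose π into cycles: lengths [30, 30, 10, 6, 1] (5 cycles, including the fixed point 0).
sign(π) = (−1)^{n − #cycles} = (−1)^{77−5} = (−1)^72 = +1.

+1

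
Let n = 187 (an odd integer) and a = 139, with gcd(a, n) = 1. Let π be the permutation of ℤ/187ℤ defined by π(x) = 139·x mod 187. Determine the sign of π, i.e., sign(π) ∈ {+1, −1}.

+1

Orbit of 160 under x↦139x: [160, 174, 63, 155, 40, 137, 156]… (length divides ord_187(139)).
Decompose π into cycles: lengths [80, 80, 16, 10, 1] (5 cycles, including the fixed point 0).
n − c = 187 − 5 = 182; sign = (−1)^182 = +1.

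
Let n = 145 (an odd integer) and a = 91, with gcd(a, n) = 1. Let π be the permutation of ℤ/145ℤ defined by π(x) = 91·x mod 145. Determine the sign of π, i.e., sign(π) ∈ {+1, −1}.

+1

Trace 16: π^k(16) = [16, 6, 111, 96, 36, 86, 141] for k=0..6.
15 cycles of lengths [14, 14, 14, 14, 14, 14, 14, 14, 14, 14, 1, 1, 1, 1, 1].
With 15 cycles on 145 points, sign = (−1)^{145−15} = +1.
Zolotarev: (91|145) = +1, matching the cycle-count sign.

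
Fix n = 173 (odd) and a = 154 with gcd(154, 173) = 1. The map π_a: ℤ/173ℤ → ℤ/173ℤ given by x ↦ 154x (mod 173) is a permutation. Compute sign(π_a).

-1

Orbit of 2 under x↦154x: [2, 135, 30, 122, 104, 100, 3]… (length divides ord_173(154)).
The orbit structure of x ↦ 154x mod 173: 2 orbits of sizes [172, 1].
2 cycles on 173: each ℓ→(−1)^(ℓ−1), product (−1)^171 = -1.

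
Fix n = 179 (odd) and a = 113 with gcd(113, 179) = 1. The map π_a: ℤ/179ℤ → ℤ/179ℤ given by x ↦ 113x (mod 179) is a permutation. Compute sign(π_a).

Trace 152: π^k(152) = [152, 171, 170, 57, 176, 19, 178] for k=0..6.
The orbit structure of x ↦ 113x mod 179: 2 orbits of sizes [178, 1].
sign(π) = (−1)^{n − #cycles} = (−1)^{179−2} = (−1)^177 = -1.
The Jacobi symbol (113|179) = -1 (Zolotarev) agrees.

-1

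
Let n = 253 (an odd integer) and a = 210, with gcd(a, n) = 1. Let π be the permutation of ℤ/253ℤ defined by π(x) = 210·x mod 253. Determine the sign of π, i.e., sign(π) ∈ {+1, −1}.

Orbit of 144 under x↦210x: [144, 133, 100, 1, 210, 78, 188]… (length divides ord_253(210)).
Cycle lengths of π_210 on ℤ/253ℤ: [11, 11, 11, 11, 11, 11, 11, 11, 11, 11, 11, 11, 11, 11, 11, 11, 11, 11, 11, 11, 11, 11, 1, 1, 1, 1, 1, 1, 1, 1, 1, 1, 1]; 33 cycles in total.
253 − 33 = 220 transpositions; sign(π) = (−1)^220 = +1.
(210|253)_J = +1 (Zolotarev's lemma cross-check).

+1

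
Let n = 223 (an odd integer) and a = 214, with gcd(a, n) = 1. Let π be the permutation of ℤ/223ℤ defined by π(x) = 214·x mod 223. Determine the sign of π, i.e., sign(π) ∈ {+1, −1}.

Start at x=101: 101 → 206 → 153 → 184 → 128 → 186 → 110 → … (one orbit).
Cycle type of π: 222 + 1; total 2 cycles.
sign(π) = (−1)^{n − #cycles} = (−1)^{223−2} = (−1)^221 = -1.
Via Zolotarev, sign(π_{214}) = (214|223) = -1.

-1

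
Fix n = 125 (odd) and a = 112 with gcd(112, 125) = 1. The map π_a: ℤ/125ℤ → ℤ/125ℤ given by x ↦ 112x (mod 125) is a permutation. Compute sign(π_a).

Start at x=1: 1 → 112 → 44 → 53 → 61 → 82 → 59 → … (one orbit).
The orbit structure of x ↦ 112x mod 125: 4 orbits of sizes [100, 20, 4, 1].
n − c = 125 − 4 = 121; sign = (−1)^121 = -1.

-1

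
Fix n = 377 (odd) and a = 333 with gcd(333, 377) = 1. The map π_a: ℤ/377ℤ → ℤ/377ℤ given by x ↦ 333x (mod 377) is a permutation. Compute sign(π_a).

Start at x=359: 359 → 38 → 213 → 53 → 307 → 64 → 200 → … (one orbit).
Cycle type of π: 28×13 + 4×3 + 1; total 17 cycles.
Σ(ℓ_i−1) = 377−17 = 360; sign = (−1)^360 = +1.
Zolotarev: (333|377) = +1, matching the cycle-count sign.

+1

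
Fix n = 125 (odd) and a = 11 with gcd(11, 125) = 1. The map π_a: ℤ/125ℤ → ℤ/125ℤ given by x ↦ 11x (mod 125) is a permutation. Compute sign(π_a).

Trace 36: π^k(36) = [36, 21, 106, 41, 76, 86, 71] for k=0..6.
Cycle type of π: 25×4 + 5×4 + 1×5; total 13 cycles.
13 cycles on 125: each ℓ→(−1)^(ℓ−1), product (−1)^112 = +1.

+1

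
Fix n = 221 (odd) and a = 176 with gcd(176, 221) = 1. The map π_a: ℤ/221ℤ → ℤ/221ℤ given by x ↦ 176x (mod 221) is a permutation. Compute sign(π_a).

Orbit of 120 under x↦176x: [120, 125, 121, 80, 157, 7, 127]… (length divides ord_221(176)).
The orbit structure of x ↦ 176x mod 221: 7 orbits of sizes [48, 48, 48, 48, 16, 12, 1].
7 cycles on 221: each ℓ→(−1)^(ℓ−1), product (−1)^214 = +1.
The Jacobi symbol (176|221) = +1 (Zolotarev) agrees.

+1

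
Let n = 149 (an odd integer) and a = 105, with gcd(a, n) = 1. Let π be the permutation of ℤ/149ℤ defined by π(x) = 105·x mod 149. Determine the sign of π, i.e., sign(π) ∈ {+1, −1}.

Trace 1: π^k(1) = [1, 105, 148, 44] for k=0..3.
π_105 has 38 disjoint cycles with lengths [4, 4, 4, 4, 4, 4, 4, 4, 4, 4, 4, 4, 4, 4, 4, 4, 4, 4, 4, 4, 4, 4, 4, 4, 4, 4, 4, 4, 4, 4, 4, 4, 4, 4, 4, 4, 4, 1] on {0,…,148}.
n − c = 149 − 38 = 111; sign = (−1)^111 = -1.

-1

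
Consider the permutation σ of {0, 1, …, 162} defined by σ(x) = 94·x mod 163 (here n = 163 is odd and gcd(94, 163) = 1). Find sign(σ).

Trace 133: π^k(133) = [133, 114, 121, 127, 39, 80, 22] for k=0..6.
Cycle lengths of π_94 on ℤ/163ℤ: [162, 1]; 2 cycles in total.
n − c = 163 − 2 = 161; sign = (−1)^161 = -1.

-1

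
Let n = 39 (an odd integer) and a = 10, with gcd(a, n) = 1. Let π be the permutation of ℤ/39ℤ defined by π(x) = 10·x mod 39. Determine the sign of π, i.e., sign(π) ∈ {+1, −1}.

+1

Orbit of 10 under x↦10x: [10, 22, 25, 16, 4, 1]… (length divides ord_39(10)).
Cycle lengths of π_10 on ℤ/39ℤ: [6, 6, 6, 6, 6, 6, 1, 1, 1]; 9 cycles in total.
With 9 cycles on 39 points, sign = (−1)^{39−9} = +1.
Check: (10/39) = +1 by Zolotarev.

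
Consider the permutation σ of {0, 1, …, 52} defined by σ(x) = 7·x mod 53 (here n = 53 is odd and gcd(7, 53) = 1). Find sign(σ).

+1

Trace 4: π^k(4) = [4, 28, 37, 47, 11, 24, 9] for k=0..6.
Cycle type of π: 26×2 + 1; total 3 cycles.
Σ(ℓ_i−1) = 53−3 = 50; sign = (−1)^50 = +1.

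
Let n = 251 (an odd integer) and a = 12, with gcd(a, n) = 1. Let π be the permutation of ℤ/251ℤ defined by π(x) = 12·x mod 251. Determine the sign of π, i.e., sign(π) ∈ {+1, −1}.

Trace 219: π^k(219) = [219, 118, 161, 175, 92, 100, 196] for k=0..6.
The orbit structure of x ↦ 12x mod 251: 3 orbits of sizes [125, 125, 1].
251 − 3 = 248 transpositions; sign(π) = (−1)^248 = +1.

+1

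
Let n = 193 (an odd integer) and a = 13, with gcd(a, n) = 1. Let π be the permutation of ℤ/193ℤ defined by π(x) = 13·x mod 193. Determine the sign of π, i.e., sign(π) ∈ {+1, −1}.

Start at x=150: 150 → 20 → 67 → 99 → 129 → 133 → 185 → … (one orbit).
π_13 has 4 disjoint cycles with lengths [64, 64, 64, 1] on {0,…,192}.
4 cycles on 193: each ℓ→(−1)^(ℓ−1), product (−1)^189 = -1.
Via Zolotarev, sign(π_{13}) = (13|193) = -1.

-1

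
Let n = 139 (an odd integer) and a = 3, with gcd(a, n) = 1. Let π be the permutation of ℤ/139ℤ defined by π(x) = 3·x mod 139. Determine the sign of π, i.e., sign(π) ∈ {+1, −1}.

-1

Trace 117: π^k(117) = [117, 73, 80, 101, 25, 75, 86] for k=0..6.
Cycle lengths of π_3 on ℤ/139ℤ: [138, 1]; 2 cycles in total.
n − c = 139 − 2 = 137; sign = (−1)^137 = -1.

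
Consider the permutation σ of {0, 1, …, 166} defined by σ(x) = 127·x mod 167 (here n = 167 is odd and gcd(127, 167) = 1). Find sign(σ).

Orbit of 144 under x↦127x: [144, 85, 107, 62, 25, 2, 87]… (length divides ord_167(127)).
Cycle lengths of π_127 on ℤ/167ℤ: [83, 83, 1]; 3 cycles in total.
sign(π) = (−1)^{n − #cycles} = (−1)^{167−3} = (−1)^164 = +1.
The Jacobi symbol (127|167) = +1 (Zolotarev) agrees.

+1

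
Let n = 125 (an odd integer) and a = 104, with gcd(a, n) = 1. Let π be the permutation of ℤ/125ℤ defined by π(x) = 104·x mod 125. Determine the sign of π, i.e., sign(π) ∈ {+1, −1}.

+1

Start at x=21: 21 → 59 → 11 → 19 → 101 → 4 → 41 → … (one orbit).
Cycle lengths of π_104 on ℤ/125ℤ: [50, 50, 10, 10, 2, 2, 1]; 7 cycles in total.
sign(π) = (−1)^{n − #cycles} = (−1)^{125−7} = (−1)^118 = +1.
Check: (104/125) = +1 by Zolotarev.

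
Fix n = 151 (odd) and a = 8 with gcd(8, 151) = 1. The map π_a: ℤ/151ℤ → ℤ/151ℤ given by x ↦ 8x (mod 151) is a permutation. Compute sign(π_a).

Orbit of 19 under x↦8x: [19, 1, 8, 64, 59]… (length divides ord_151(8)).
Cycle type of π: 5×30 + 1; total 31 cycles.
n − c = 151 − 31 = 120; sign = (−1)^120 = +1.
(8|151)_J = +1 (Zolotarev's lemma cross-check).

+1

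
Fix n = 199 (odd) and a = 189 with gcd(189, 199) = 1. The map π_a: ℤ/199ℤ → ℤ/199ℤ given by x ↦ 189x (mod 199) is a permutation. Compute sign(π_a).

Trace 32: π^k(32) = [32, 78, 16, 39, 8, 119, 4] for k=0..6.
The orbit structure of x ↦ 189x mod 199: 2 orbits of sizes [198, 1].
sign(π) = (−1)^{n − #cycles} = (−1)^{199−2} = (−1)^197 = -1.

-1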